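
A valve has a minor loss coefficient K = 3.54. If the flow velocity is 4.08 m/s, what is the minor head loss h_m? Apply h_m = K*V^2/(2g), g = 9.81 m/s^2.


Minor loss formula: h_m = K * V^2/(2g).
V^2 = 4.08^2 = 16.6464.
V^2/(2g) = 16.6464 / 19.62 = 0.8484 m.
h_m = 3.54 * 0.8484 = 3.0035 m.

3.0035


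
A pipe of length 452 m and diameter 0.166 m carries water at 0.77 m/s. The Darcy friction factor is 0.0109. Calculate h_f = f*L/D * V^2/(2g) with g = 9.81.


Darcy-Weisbach equation: h_f = f * (L/D) * V^2/(2g).
f * L/D = 0.0109 * 452/0.166 = 29.6795.
V^2/(2g) = 0.77^2 / (2*9.81) = 0.5929 / 19.62 = 0.0302 m.
h_f = 29.6795 * 0.0302 = 0.897 m.

0.897


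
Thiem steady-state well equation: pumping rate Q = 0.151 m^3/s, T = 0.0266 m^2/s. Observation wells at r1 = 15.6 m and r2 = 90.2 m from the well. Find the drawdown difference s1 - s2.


Thiem equation: s1 - s2 = Q/(2*pi*T) * ln(r2/r1).
ln(r2/r1) = ln(90.2/15.6) = 1.7548.
Q/(2*pi*T) = 0.151 / (2*pi*0.0266) = 0.151 / 0.1671 = 0.9035.
s1 - s2 = 0.9035 * 1.7548 = 1.5854 m.

1.5854


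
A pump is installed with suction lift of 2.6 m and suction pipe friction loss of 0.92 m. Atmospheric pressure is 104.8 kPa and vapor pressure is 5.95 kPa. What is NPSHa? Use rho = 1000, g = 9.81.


NPSHa = p_atm/(rho*g) - z_s - hf_s - p_vap/(rho*g).
p_atm/(rho*g) = 104.8*1000 / (1000*9.81) = 10.683 m.
p_vap/(rho*g) = 5.95*1000 / (1000*9.81) = 0.607 m.
NPSHa = 10.683 - 2.6 - 0.92 - 0.607
      = 6.56 m.

6.56


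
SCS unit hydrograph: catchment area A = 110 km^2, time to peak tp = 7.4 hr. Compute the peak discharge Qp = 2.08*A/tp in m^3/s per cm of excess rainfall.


SCS formula: Qp = 2.08 * A / tp.
Qp = 2.08 * 110 / 7.4
   = 228.8 / 7.4
   = 30.92 m^3/s per cm.

30.92


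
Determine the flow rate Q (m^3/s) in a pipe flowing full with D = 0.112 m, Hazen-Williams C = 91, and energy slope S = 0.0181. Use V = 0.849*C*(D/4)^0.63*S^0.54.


For a full circular pipe, R = D/4 = 0.112/4 = 0.028 m.
V = 0.849 * 91 * 0.028^0.63 * 0.0181^0.54
  = 0.849 * 91 * 0.105126 * 0.11459
  = 0.9307 m/s.
Pipe area A = pi*D^2/4 = pi*0.112^2/4 = 0.0099 m^2.
Q = A * V = 0.0099 * 0.9307 = 0.0092 m^3/s.

0.0092


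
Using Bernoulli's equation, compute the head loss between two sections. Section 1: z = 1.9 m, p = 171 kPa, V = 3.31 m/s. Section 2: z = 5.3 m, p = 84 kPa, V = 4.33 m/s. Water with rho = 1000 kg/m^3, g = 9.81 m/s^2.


Total head at each section: H = z + p/(rho*g) + V^2/(2g).
H1 = 1.9 + 171*1000/(1000*9.81) + 3.31^2/(2*9.81)
   = 1.9 + 17.431 + 0.5584
   = 19.89 m.
H2 = 5.3 + 84*1000/(1000*9.81) + 4.33^2/(2*9.81)
   = 5.3 + 8.563 + 0.9556
   = 14.818 m.
h_L = H1 - H2 = 19.89 - 14.818 = 5.071 m.

5.071


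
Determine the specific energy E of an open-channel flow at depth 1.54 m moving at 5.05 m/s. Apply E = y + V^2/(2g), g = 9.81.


Specific energy E = y + V^2/(2g).
Velocity head = V^2/(2g) = 5.05^2 / (2*9.81) = 25.5025 / 19.62 = 1.2998 m.
E = 1.54 + 1.2998 = 2.8398 m.

2.8398


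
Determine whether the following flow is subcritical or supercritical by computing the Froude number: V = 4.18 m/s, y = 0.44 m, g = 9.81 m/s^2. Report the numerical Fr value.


The Froude number is defined as Fr = V / sqrt(g*y).
g*y = 9.81 * 0.44 = 4.3164.
sqrt(g*y) = sqrt(4.3164) = 2.0776.
Fr = 4.18 / 2.0776 = 2.0119.
Since Fr > 1, the flow is supercritical.

2.0119


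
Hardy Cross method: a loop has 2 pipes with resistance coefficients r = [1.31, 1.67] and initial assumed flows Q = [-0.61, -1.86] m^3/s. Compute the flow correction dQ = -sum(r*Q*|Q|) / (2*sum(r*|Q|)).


Numerator terms (r*Q*|Q|): 1.31*-0.61*|-0.61| = -0.4875; 1.67*-1.86*|-1.86| = -5.7775.
Sum of numerator = -6.265.
Denominator terms (r*|Q|): 1.31*|-0.61| = 0.7991; 1.67*|-1.86| = 3.1062.
2 * sum of denominator = 2 * 3.9053 = 7.8106.
dQ = --6.265 / 7.8106 = 0.8021 m^3/s.

0.8021


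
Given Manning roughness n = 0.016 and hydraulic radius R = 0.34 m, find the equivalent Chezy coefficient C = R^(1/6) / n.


The Chezy coefficient relates to Manning's n through C = R^(1/6) / n.
R^(1/6) = 0.34^(1/6) = 0.835436.
C = 0.835436 / 0.016 = 52.21 m^(1/2)/s.

52.21


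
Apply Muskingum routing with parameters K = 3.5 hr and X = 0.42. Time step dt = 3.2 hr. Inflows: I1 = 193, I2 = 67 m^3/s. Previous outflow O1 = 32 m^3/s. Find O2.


Muskingum coefficients:
denom = 2*K*(1-X) + dt = 2*3.5*(1-0.42) + 3.2 = 7.26.
C0 = (dt - 2*K*X)/denom = (3.2 - 2*3.5*0.42)/7.26 = 0.0358.
C1 = (dt + 2*K*X)/denom = (3.2 + 2*3.5*0.42)/7.26 = 0.8457.
C2 = (2*K*(1-X) - dt)/denom = 0.1185.
O2 = C0*I2 + C1*I1 + C2*O1
   = 0.0358*67 + 0.8457*193 + 0.1185*32
   = 169.42 m^3/s.

169.42


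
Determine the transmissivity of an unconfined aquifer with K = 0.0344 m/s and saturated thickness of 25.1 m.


Transmissivity is defined as T = K * h.
T = 0.0344 * 25.1
  = 0.8634 m^2/s.

0.8634


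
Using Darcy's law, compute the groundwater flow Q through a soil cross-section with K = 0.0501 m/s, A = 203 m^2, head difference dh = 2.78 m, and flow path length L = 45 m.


Darcy's law: Q = K * A * i, where i = dh/L.
Hydraulic gradient i = 2.78 / 45 = 0.061778.
Q = 0.0501 * 203 * 0.061778
  = 0.6283 m^3/s.

0.6283


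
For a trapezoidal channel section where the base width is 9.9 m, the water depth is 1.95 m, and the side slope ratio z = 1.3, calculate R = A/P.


For a trapezoidal section with side slope z:
A = (b + z*y)*y = (9.9 + 1.3*1.95)*1.95 = 24.248 m^2.
P = b + 2*y*sqrt(1 + z^2) = 9.9 + 2*1.95*sqrt(1 + 1.3^2) = 16.296 m.
R = A/P = 24.248 / 16.296 = 1.4879 m.

1.4879


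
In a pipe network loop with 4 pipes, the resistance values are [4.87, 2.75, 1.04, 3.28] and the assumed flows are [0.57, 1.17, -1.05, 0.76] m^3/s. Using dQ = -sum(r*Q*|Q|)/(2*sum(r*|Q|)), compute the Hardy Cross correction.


Numerator terms (r*Q*|Q|): 4.87*0.57*|0.57| = 1.5823; 2.75*1.17*|1.17| = 3.7645; 1.04*-1.05*|-1.05| = -1.1466; 3.28*0.76*|0.76| = 1.8945.
Sum of numerator = 6.0947.
Denominator terms (r*|Q|): 4.87*|0.57| = 2.7759; 2.75*|1.17| = 3.2175; 1.04*|-1.05| = 1.092; 3.28*|0.76| = 2.4928.
2 * sum of denominator = 2 * 9.5782 = 19.1564.
dQ = -6.0947 / 19.1564 = -0.3182 m^3/s.

-0.3182


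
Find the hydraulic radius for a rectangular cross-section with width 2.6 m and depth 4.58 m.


For a rectangular section:
Flow area A = b * y = 2.6 * 4.58 = 11.91 m^2.
Wetted perimeter P = b + 2y = 2.6 + 2*4.58 = 11.76 m.
Hydraulic radius R = A/P = 11.91 / 11.76 = 1.0126 m.

1.0126


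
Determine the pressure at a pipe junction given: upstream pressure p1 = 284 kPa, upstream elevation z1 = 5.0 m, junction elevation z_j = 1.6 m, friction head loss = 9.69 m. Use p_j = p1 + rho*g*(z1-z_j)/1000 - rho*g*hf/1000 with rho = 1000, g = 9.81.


Junction pressure: p_j = p1 + rho*g*(z1 - z_j)/1000 - rho*g*hf/1000.
Elevation term = 1000*9.81*(5.0 - 1.6)/1000 = 33.354 kPa.
Friction term = 1000*9.81*9.69/1000 = 95.059 kPa.
p_j = 284 + 33.354 - 95.059 = 222.3 kPa.

222.3


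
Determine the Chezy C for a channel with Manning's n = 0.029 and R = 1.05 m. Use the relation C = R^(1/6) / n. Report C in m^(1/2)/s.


The Chezy coefficient relates to Manning's n through C = R^(1/6) / n.
R^(1/6) = 1.05^(1/6) = 1.008165.
C = 1.008165 / 0.029 = 34.76 m^(1/2)/s.

34.76


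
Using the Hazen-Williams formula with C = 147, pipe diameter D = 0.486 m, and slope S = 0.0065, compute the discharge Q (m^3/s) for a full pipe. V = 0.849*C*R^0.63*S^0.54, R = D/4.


For a full circular pipe, R = D/4 = 0.486/4 = 0.1215 m.
V = 0.849 * 147 * 0.1215^0.63 * 0.0065^0.54
  = 0.849 * 147 * 0.265023 * 0.065913
  = 2.1801 m/s.
Pipe area A = pi*D^2/4 = pi*0.486^2/4 = 0.1855 m^2.
Q = A * V = 0.1855 * 2.1801 = 0.4044 m^3/s.

0.4044


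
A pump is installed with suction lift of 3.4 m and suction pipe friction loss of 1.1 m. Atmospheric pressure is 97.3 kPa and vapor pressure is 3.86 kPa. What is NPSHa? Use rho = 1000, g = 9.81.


NPSHa = p_atm/(rho*g) - z_s - hf_s - p_vap/(rho*g).
p_atm/(rho*g) = 97.3*1000 / (1000*9.81) = 9.918 m.
p_vap/(rho*g) = 3.86*1000 / (1000*9.81) = 0.393 m.
NPSHa = 9.918 - 3.4 - 1.1 - 0.393
      = 5.02 m.

5.02


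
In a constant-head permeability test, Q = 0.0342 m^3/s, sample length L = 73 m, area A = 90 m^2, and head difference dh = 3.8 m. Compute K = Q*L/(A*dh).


From K = Q*L / (A*dh):
Numerator: Q*L = 0.0342 * 73 = 2.4966.
Denominator: A*dh = 90 * 3.8 = 342.0.
K = 2.4966 / 342.0 = 0.0073 m/s.

0.0073


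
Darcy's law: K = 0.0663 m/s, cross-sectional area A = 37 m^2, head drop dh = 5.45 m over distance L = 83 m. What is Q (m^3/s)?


Darcy's law: Q = K * A * i, where i = dh/L.
Hydraulic gradient i = 5.45 / 83 = 0.065663.
Q = 0.0663 * 37 * 0.065663
  = 0.1611 m^3/s.

0.1611


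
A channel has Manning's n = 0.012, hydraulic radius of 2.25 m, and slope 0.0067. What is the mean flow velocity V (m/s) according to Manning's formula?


Manning's equation gives V = (1/n) * R^(2/3) * S^(1/2).
First, compute R^(2/3) = 2.25^(2/3) = 1.7171.
Next, S^(1/2) = 0.0067^(1/2) = 0.081854.
Then 1/n = 1/0.012 = 83.33.
V = 83.33 * 1.7171 * 0.081854 = 11.7124 m/s.

11.7124


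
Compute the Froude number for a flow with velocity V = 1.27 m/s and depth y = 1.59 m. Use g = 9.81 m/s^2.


The Froude number is defined as Fr = V / sqrt(g*y).
g*y = 9.81 * 1.59 = 15.5979.
sqrt(g*y) = sqrt(15.5979) = 3.9494.
Fr = 1.27 / 3.9494 = 0.3216.

0.3216


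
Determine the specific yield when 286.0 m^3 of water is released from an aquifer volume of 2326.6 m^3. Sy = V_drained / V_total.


Specific yield Sy = Volume drained / Total volume.
Sy = 286.0 / 2326.6
   = 0.1229.

0.1229


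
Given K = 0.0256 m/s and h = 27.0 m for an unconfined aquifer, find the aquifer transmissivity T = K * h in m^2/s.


Transmissivity is defined as T = K * h.
T = 0.0256 * 27.0
  = 0.6912 m^2/s.

0.6912


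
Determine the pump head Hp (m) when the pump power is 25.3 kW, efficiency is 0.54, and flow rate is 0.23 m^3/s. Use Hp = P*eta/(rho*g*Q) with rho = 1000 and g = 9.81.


Pump head formula: Hp = P * eta / (rho * g * Q).
Numerator: P * eta = 25.3 * 1000 * 0.54 = 13662.0 W.
Denominator: rho * g * Q = 1000 * 9.81 * 0.23 = 2256.3.
Hp = 13662.0 / 2256.3 = 6.06 m.

6.06


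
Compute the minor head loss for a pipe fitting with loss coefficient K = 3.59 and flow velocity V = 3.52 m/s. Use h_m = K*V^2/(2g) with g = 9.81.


Minor loss formula: h_m = K * V^2/(2g).
V^2 = 3.52^2 = 12.3904.
V^2/(2g) = 12.3904 / 19.62 = 0.6315 m.
h_m = 3.59 * 0.6315 = 2.2672 m.

2.2672


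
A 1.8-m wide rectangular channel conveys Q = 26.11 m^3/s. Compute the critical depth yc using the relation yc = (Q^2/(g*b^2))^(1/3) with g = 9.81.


Using yc = (Q^2 / (g * b^2))^(1/3):
Q^2 = 26.11^2 = 681.73.
g * b^2 = 9.81 * 1.8^2 = 9.81 * 3.24 = 31.78.
Q^2 / (g*b^2) = 681.73 / 31.78 = 21.4515.
yc = 21.4515^(1/3) = 2.7784 m.

2.7784


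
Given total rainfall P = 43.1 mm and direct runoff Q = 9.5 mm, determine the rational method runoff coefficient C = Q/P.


The runoff coefficient C = runoff depth / rainfall depth.
C = 9.5 / 43.1
  = 0.2204.

0.2204


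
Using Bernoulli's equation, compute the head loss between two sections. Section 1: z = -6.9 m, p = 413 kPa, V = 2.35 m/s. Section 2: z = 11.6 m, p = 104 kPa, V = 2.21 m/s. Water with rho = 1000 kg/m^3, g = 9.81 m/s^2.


Total head at each section: H = z + p/(rho*g) + V^2/(2g).
H1 = -6.9 + 413*1000/(1000*9.81) + 2.35^2/(2*9.81)
   = -6.9 + 42.1 + 0.2815
   = 35.481 m.
H2 = 11.6 + 104*1000/(1000*9.81) + 2.21^2/(2*9.81)
   = 11.6 + 10.601 + 0.2489
   = 22.45 m.
h_L = H1 - H2 = 35.481 - 22.45 = 13.031 m.

13.031


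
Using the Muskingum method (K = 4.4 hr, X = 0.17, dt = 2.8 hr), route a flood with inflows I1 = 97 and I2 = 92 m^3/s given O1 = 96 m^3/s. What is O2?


Muskingum coefficients:
denom = 2*K*(1-X) + dt = 2*4.4*(1-0.17) + 2.8 = 10.104.
C0 = (dt - 2*K*X)/denom = (2.8 - 2*4.4*0.17)/10.104 = 0.1291.
C1 = (dt + 2*K*X)/denom = (2.8 + 2*4.4*0.17)/10.104 = 0.4252.
C2 = (2*K*(1-X) - dt)/denom = 0.4458.
O2 = C0*I2 + C1*I1 + C2*O1
   = 0.1291*92 + 0.4252*97 + 0.4458*96
   = 95.91 m^3/s.

95.91


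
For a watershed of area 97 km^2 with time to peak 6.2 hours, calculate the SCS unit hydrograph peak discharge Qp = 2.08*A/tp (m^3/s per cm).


SCS formula: Qp = 2.08 * A / tp.
Qp = 2.08 * 97 / 6.2
   = 201.76 / 6.2
   = 32.54 m^3/s per cm.

32.54


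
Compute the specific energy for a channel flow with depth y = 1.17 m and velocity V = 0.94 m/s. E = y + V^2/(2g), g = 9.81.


Specific energy E = y + V^2/(2g).
Velocity head = V^2/(2g) = 0.94^2 / (2*9.81) = 0.8836 / 19.62 = 0.045 m.
E = 1.17 + 0.045 = 1.215 m.

1.215


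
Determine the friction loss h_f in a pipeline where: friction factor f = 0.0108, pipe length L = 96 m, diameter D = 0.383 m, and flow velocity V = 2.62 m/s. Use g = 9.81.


Darcy-Weisbach equation: h_f = f * (L/D) * V^2/(2g).
f * L/D = 0.0108 * 96/0.383 = 2.707.
V^2/(2g) = 2.62^2 / (2*9.81) = 6.8644 / 19.62 = 0.3499 m.
h_f = 2.707 * 0.3499 = 0.947 m.

0.947


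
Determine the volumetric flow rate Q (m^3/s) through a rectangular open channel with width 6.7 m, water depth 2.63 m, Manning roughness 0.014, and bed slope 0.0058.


For a rectangular channel, the cross-sectional area A = b * y = 6.7 * 2.63 = 17.62 m^2.
The wetted perimeter P = b + 2y = 6.7 + 2*2.63 = 11.96 m.
Hydraulic radius R = A/P = 17.62/11.96 = 1.4733 m.
Velocity V = (1/n)*R^(2/3)*S^(1/2) = (1/0.014)*1.4733^(2/3)*0.0058^(1/2) = 7.0435 m/s.
Discharge Q = A * V = 17.62 * 7.0435 = 124.113 m^3/s.

124.113


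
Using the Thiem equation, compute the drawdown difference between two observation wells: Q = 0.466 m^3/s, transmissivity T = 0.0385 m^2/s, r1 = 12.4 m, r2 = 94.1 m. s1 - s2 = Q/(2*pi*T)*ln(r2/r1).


Thiem equation: s1 - s2 = Q/(2*pi*T) * ln(r2/r1).
ln(r2/r1) = ln(94.1/12.4) = 2.0267.
Q/(2*pi*T) = 0.466 / (2*pi*0.0385) = 0.466 / 0.2419 = 1.9264.
s1 - s2 = 1.9264 * 2.0267 = 3.9042 m.

3.9042


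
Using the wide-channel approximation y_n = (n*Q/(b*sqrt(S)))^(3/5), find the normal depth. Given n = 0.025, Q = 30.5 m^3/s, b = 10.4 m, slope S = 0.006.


We use the wide-channel approximation y_n = (n*Q/(b*sqrt(S)))^(3/5).
sqrt(S) = sqrt(0.006) = 0.07746.
Numerator: n*Q = 0.025 * 30.5 = 0.7625.
Denominator: b*sqrt(S) = 10.4 * 0.07746 = 0.805584.
arg = 0.9465.
y_n = 0.9465^(3/5) = 0.9676 m.

0.9676


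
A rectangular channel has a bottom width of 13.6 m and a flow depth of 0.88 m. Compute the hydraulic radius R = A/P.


For a rectangular section:
Flow area A = b * y = 13.6 * 0.88 = 11.97 m^2.
Wetted perimeter P = b + 2y = 13.6 + 2*0.88 = 15.36 m.
Hydraulic radius R = A/P = 11.97 / 15.36 = 0.7792 m.

0.7792


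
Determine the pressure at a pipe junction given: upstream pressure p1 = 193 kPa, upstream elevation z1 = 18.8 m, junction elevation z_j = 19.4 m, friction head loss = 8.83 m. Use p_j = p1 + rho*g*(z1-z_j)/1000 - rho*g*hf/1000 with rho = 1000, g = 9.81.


Junction pressure: p_j = p1 + rho*g*(z1 - z_j)/1000 - rho*g*hf/1000.
Elevation term = 1000*9.81*(18.8 - 19.4)/1000 = -5.886 kPa.
Friction term = 1000*9.81*8.83/1000 = 86.622 kPa.
p_j = 193 + -5.886 - 86.622 = 100.49 kPa.

100.49


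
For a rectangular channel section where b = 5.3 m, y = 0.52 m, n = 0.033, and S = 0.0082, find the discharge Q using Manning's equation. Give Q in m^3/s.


For a rectangular channel, the cross-sectional area A = b * y = 5.3 * 0.52 = 2.76 m^2.
The wetted perimeter P = b + 2y = 5.3 + 2*0.52 = 6.34 m.
Hydraulic radius R = A/P = 2.76/6.34 = 0.4347 m.
Velocity V = (1/n)*R^(2/3)*S^(1/2) = (1/0.033)*0.4347^(2/3)*0.0082^(1/2) = 1.5747 m/s.
Discharge Q = A * V = 2.76 * 1.5747 = 4.34 m^3/s.

4.34


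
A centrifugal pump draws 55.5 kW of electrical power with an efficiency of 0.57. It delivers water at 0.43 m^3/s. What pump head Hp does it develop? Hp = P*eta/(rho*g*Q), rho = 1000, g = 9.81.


Pump head formula: Hp = P * eta / (rho * g * Q).
Numerator: P * eta = 55.5 * 1000 * 0.57 = 31635.0 W.
Denominator: rho * g * Q = 1000 * 9.81 * 0.43 = 4218.3.
Hp = 31635.0 / 4218.3 = 7.5 m.

7.5


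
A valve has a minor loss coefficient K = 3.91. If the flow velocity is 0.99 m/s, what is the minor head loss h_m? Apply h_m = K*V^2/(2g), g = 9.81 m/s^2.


Minor loss formula: h_m = K * V^2/(2g).
V^2 = 0.99^2 = 0.9801.
V^2/(2g) = 0.9801 / 19.62 = 0.05 m.
h_m = 3.91 * 0.05 = 0.1953 m.

0.1953


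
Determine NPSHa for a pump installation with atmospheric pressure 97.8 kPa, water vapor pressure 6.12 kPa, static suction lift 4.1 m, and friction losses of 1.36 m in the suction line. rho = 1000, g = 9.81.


NPSHa = p_atm/(rho*g) - z_s - hf_s - p_vap/(rho*g).
p_atm/(rho*g) = 97.8*1000 / (1000*9.81) = 9.969 m.
p_vap/(rho*g) = 6.12*1000 / (1000*9.81) = 0.624 m.
NPSHa = 9.969 - 4.1 - 1.36 - 0.624
      = 3.89 m.

3.89


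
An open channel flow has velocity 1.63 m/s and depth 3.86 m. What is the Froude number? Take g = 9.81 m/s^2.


The Froude number is defined as Fr = V / sqrt(g*y).
g*y = 9.81 * 3.86 = 37.8666.
sqrt(g*y) = sqrt(37.8666) = 6.1536.
Fr = 1.63 / 6.1536 = 0.2649.

0.2649


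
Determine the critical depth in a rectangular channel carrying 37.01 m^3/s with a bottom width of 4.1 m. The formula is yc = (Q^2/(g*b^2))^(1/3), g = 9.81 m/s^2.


Using yc = (Q^2 / (g * b^2))^(1/3):
Q^2 = 37.01^2 = 1369.74.
g * b^2 = 9.81 * 4.1^2 = 9.81 * 16.81 = 164.91.
Q^2 / (g*b^2) = 1369.74 / 164.91 = 8.306.
yc = 8.306^(1/3) = 2.0252 m.

2.0252


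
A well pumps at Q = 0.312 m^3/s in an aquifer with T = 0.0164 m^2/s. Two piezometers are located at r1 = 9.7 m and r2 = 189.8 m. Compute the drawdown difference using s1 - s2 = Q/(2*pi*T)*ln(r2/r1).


Thiem equation: s1 - s2 = Q/(2*pi*T) * ln(r2/r1).
ln(r2/r1) = ln(189.8/9.7) = 2.9738.
Q/(2*pi*T) = 0.312 / (2*pi*0.0164) = 0.312 / 0.103 = 3.0278.
s1 - s2 = 3.0278 * 2.9738 = 9.0043 m.

9.0043


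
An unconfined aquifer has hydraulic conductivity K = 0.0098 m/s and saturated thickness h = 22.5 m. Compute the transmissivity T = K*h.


Transmissivity is defined as T = K * h.
T = 0.0098 * 22.5
  = 0.2205 m^2/s.

0.2205


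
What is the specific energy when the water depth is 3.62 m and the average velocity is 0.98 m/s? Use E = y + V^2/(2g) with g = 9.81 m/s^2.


Specific energy E = y + V^2/(2g).
Velocity head = V^2/(2g) = 0.98^2 / (2*9.81) = 0.9604 / 19.62 = 0.049 m.
E = 3.62 + 0.049 = 3.669 m.

3.669


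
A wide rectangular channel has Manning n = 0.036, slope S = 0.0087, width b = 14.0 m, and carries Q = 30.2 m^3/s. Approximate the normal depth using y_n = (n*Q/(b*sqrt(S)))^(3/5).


We use the wide-channel approximation y_n = (n*Q/(b*sqrt(S)))^(3/5).
sqrt(S) = sqrt(0.0087) = 0.093274.
Numerator: n*Q = 0.036 * 30.2 = 1.0872.
Denominator: b*sqrt(S) = 14.0 * 0.093274 = 1.305836.
arg = 0.8326.
y_n = 0.8326^(3/5) = 0.8959 m.

0.8959


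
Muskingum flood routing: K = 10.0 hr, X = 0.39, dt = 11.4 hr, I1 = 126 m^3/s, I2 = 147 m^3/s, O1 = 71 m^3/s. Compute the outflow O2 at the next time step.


Muskingum coefficients:
denom = 2*K*(1-X) + dt = 2*10.0*(1-0.39) + 11.4 = 23.6.
C0 = (dt - 2*K*X)/denom = (11.4 - 2*10.0*0.39)/23.6 = 0.1525.
C1 = (dt + 2*K*X)/denom = (11.4 + 2*10.0*0.39)/23.6 = 0.8136.
C2 = (2*K*(1-X) - dt)/denom = 0.0339.
O2 = C0*I2 + C1*I1 + C2*O1
   = 0.1525*147 + 0.8136*126 + 0.0339*71
   = 127.34 m^3/s.

127.34


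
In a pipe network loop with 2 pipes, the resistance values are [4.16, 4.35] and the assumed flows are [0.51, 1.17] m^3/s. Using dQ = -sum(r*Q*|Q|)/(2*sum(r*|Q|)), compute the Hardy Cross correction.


Numerator terms (r*Q*|Q|): 4.16*0.51*|0.51| = 1.082; 4.35*1.17*|1.17| = 5.9547.
Sum of numerator = 7.0367.
Denominator terms (r*|Q|): 4.16*|0.51| = 2.1216; 4.35*|1.17| = 5.0895.
2 * sum of denominator = 2 * 7.2111 = 14.4222.
dQ = -7.0367 / 14.4222 = -0.4879 m^3/s.

-0.4879


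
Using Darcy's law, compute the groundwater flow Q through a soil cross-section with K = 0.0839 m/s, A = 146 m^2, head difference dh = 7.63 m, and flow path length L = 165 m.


Darcy's law: Q = K * A * i, where i = dh/L.
Hydraulic gradient i = 7.63 / 165 = 0.046242.
Q = 0.0839 * 146 * 0.046242
  = 0.5664 m^3/s.

0.5664


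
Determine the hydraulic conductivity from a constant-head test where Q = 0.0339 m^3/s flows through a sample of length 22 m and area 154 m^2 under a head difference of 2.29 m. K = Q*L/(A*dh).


From K = Q*L / (A*dh):
Numerator: Q*L = 0.0339 * 22 = 0.7458.
Denominator: A*dh = 154 * 2.29 = 352.66.
K = 0.7458 / 352.66 = 0.002115 m/s.

0.002115


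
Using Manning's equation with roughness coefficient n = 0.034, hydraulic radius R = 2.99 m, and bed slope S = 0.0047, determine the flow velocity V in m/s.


Manning's equation gives V = (1/n) * R^(2/3) * S^(1/2).
First, compute R^(2/3) = 2.99^(2/3) = 2.0755.
Next, S^(1/2) = 0.0047^(1/2) = 0.068557.
Then 1/n = 1/0.034 = 29.41.
V = 29.41 * 2.0755 * 0.068557 = 4.1849 m/s.

4.1849


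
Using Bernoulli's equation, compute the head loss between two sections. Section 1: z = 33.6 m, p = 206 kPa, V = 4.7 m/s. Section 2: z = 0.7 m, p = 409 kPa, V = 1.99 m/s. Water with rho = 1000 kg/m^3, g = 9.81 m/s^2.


Total head at each section: H = z + p/(rho*g) + V^2/(2g).
H1 = 33.6 + 206*1000/(1000*9.81) + 4.7^2/(2*9.81)
   = 33.6 + 20.999 + 1.1259
   = 55.725 m.
H2 = 0.7 + 409*1000/(1000*9.81) + 1.99^2/(2*9.81)
   = 0.7 + 41.692 + 0.2018
   = 42.594 m.
h_L = H1 - H2 = 55.725 - 42.594 = 13.131 m.

13.131


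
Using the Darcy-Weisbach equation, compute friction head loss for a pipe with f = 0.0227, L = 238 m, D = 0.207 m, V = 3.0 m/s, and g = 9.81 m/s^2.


Darcy-Weisbach equation: h_f = f * (L/D) * V^2/(2g).
f * L/D = 0.0227 * 238/0.207 = 26.0995.
V^2/(2g) = 3.0^2 / (2*9.81) = 9.0 / 19.62 = 0.4587 m.
h_f = 26.0995 * 0.4587 = 11.972 m.

11.972


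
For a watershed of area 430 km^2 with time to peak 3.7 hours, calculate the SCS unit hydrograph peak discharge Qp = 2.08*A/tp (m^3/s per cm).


SCS formula: Qp = 2.08 * A / tp.
Qp = 2.08 * 430 / 3.7
   = 894.4 / 3.7
   = 241.73 m^3/s per cm.

241.73


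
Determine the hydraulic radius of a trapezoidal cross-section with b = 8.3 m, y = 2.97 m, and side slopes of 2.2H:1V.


For a trapezoidal section with side slope z:
A = (b + z*y)*y = (8.3 + 2.2*2.97)*2.97 = 44.057 m^2.
P = b + 2*y*sqrt(1 + z^2) = 8.3 + 2*2.97*sqrt(1 + 2.2^2) = 22.655 m.
R = A/P = 44.057 / 22.655 = 1.9447 m.

1.9447


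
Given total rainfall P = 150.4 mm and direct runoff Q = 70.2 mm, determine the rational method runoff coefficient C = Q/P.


The runoff coefficient C = runoff depth / rainfall depth.
C = 70.2 / 150.4
  = 0.4668.

0.4668


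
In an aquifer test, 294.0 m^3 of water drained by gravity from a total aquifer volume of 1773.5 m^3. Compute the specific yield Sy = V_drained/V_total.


Specific yield Sy = Volume drained / Total volume.
Sy = 294.0 / 1773.5
   = 0.1658.

0.1658


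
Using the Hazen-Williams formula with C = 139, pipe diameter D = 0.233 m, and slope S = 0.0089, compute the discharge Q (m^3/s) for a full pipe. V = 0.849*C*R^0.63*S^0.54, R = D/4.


For a full circular pipe, R = D/4 = 0.233/4 = 0.0583 m.
V = 0.849 * 139 * 0.0583^0.63 * 0.0089^0.54
  = 0.849 * 139 * 0.166777 * 0.078104
  = 1.5372 m/s.
Pipe area A = pi*D^2/4 = pi*0.233^2/4 = 0.0426 m^2.
Q = A * V = 0.0426 * 1.5372 = 0.0655 m^3/s.

0.0655


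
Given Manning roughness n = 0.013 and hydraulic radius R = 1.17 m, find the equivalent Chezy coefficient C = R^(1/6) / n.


The Chezy coefficient relates to Manning's n through C = R^(1/6) / n.
R^(1/6) = 1.17^(1/6) = 1.026513.
C = 1.026513 / 0.013 = 78.96 m^(1/2)/s.

78.96


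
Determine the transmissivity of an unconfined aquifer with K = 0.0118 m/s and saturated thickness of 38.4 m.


Transmissivity is defined as T = K * h.
T = 0.0118 * 38.4
  = 0.4531 m^2/s.

0.4531


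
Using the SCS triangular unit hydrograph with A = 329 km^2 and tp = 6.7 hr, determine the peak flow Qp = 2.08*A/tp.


SCS formula: Qp = 2.08 * A / tp.
Qp = 2.08 * 329 / 6.7
   = 684.32 / 6.7
   = 102.14 m^3/s per cm.

102.14


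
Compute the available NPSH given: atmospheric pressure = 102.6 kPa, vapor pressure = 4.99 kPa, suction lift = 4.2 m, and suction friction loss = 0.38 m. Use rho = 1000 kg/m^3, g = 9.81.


NPSHa = p_atm/(rho*g) - z_s - hf_s - p_vap/(rho*g).
p_atm/(rho*g) = 102.6*1000 / (1000*9.81) = 10.459 m.
p_vap/(rho*g) = 4.99*1000 / (1000*9.81) = 0.509 m.
NPSHa = 10.459 - 4.2 - 0.38 - 0.509
      = 5.37 m.

5.37


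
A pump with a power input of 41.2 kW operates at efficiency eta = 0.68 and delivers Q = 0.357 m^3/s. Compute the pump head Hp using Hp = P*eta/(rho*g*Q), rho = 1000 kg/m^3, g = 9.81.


Pump head formula: Hp = P * eta / (rho * g * Q).
Numerator: P * eta = 41.2 * 1000 * 0.68 = 28016.0 W.
Denominator: rho * g * Q = 1000 * 9.81 * 0.357 = 3502.17.
Hp = 28016.0 / 3502.17 = 8.0 m.

8.0


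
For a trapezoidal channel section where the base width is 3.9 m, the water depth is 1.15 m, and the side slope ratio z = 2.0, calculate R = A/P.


For a trapezoidal section with side slope z:
A = (b + z*y)*y = (3.9 + 2.0*1.15)*1.15 = 7.13 m^2.
P = b + 2*y*sqrt(1 + z^2) = 3.9 + 2*1.15*sqrt(1 + 2.0^2) = 9.043 m.
R = A/P = 7.13 / 9.043 = 0.7885 m.

0.7885


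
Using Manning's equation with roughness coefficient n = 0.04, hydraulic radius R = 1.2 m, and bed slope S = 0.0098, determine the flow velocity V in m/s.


Manning's equation gives V = (1/n) * R^(2/3) * S^(1/2).
First, compute R^(2/3) = 1.2^(2/3) = 1.1292.
Next, S^(1/2) = 0.0098^(1/2) = 0.098995.
Then 1/n = 1/0.04 = 25.0.
V = 25.0 * 1.1292 * 0.098995 = 2.7947 m/s.

2.7947


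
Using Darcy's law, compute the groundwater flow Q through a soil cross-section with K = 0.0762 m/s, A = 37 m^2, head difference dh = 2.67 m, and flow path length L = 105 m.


Darcy's law: Q = K * A * i, where i = dh/L.
Hydraulic gradient i = 2.67 / 105 = 0.025429.
Q = 0.0762 * 37 * 0.025429
  = 0.0717 m^3/s.

0.0717


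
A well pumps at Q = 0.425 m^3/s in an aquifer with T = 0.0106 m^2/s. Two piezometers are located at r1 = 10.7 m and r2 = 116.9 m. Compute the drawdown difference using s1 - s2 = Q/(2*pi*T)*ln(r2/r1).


Thiem equation: s1 - s2 = Q/(2*pi*T) * ln(r2/r1).
ln(r2/r1) = ln(116.9/10.7) = 2.3911.
Q/(2*pi*T) = 0.425 / (2*pi*0.0106) = 0.425 / 0.0666 = 6.3812.
s1 - s2 = 6.3812 * 2.3911 = 15.258 m.

15.258


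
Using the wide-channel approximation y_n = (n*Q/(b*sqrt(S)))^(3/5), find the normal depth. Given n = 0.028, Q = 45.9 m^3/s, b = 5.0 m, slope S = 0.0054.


We use the wide-channel approximation y_n = (n*Q/(b*sqrt(S)))^(3/5).
sqrt(S) = sqrt(0.0054) = 0.073485.
Numerator: n*Q = 0.028 * 45.9 = 1.2852.
Denominator: b*sqrt(S) = 5.0 * 0.073485 = 0.367425.
arg = 3.4979.
y_n = 3.4979^(3/5) = 2.1197 m.

2.1197


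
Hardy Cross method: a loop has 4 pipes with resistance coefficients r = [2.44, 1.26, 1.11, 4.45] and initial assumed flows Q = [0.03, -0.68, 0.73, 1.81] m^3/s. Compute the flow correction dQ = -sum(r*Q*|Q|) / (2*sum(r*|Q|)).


Numerator terms (r*Q*|Q|): 2.44*0.03*|0.03| = 0.0022; 1.26*-0.68*|-0.68| = -0.5826; 1.11*0.73*|0.73| = 0.5915; 4.45*1.81*|1.81| = 14.5786.
Sum of numerator = 14.5897.
Denominator terms (r*|Q|): 2.44*|0.03| = 0.0732; 1.26*|-0.68| = 0.8568; 1.11*|0.73| = 0.8103; 4.45*|1.81| = 8.0545.
2 * sum of denominator = 2 * 9.7948 = 19.5896.
dQ = -14.5897 / 19.5896 = -0.7448 m^3/s.

-0.7448


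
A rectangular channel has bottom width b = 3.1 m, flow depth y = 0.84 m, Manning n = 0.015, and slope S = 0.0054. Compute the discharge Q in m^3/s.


For a rectangular channel, the cross-sectional area A = b * y = 3.1 * 0.84 = 2.6 m^2.
The wetted perimeter P = b + 2y = 3.1 + 2*0.84 = 4.78 m.
Hydraulic radius R = A/P = 2.6/4.78 = 0.5448 m.
Velocity V = (1/n)*R^(2/3)*S^(1/2) = (1/0.015)*0.5448^(2/3)*0.0054^(1/2) = 3.2677 m/s.
Discharge Q = A * V = 2.6 * 3.2677 = 8.509 m^3/s.

8.509


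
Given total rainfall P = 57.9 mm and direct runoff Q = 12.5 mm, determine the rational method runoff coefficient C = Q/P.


The runoff coefficient C = runoff depth / rainfall depth.
C = 12.5 / 57.9
  = 0.2159.

0.2159


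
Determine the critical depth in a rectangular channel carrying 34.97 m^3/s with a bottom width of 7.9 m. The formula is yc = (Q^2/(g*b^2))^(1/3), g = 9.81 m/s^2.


Using yc = (Q^2 / (g * b^2))^(1/3):
Q^2 = 34.97^2 = 1222.9.
g * b^2 = 9.81 * 7.9^2 = 9.81 * 62.41 = 612.24.
Q^2 / (g*b^2) = 1222.9 / 612.24 = 1.9974.
yc = 1.9974^(1/3) = 1.2594 m.

1.2594


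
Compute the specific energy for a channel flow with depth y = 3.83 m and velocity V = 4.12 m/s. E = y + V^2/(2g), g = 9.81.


Specific energy E = y + V^2/(2g).
Velocity head = V^2/(2g) = 4.12^2 / (2*9.81) = 16.9744 / 19.62 = 0.8652 m.
E = 3.83 + 0.8652 = 4.6952 m.

4.6952


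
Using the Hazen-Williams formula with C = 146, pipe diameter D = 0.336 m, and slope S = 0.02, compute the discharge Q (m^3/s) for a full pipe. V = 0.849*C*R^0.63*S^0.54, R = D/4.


For a full circular pipe, R = D/4 = 0.336/4 = 0.084 m.
V = 0.849 * 146 * 0.084^0.63 * 0.02^0.54
  = 0.849 * 146 * 0.210037 * 0.120936
  = 3.1486 m/s.
Pipe area A = pi*D^2/4 = pi*0.336^2/4 = 0.0887 m^2.
Q = A * V = 0.0887 * 3.1486 = 0.2792 m^3/s.

0.2792


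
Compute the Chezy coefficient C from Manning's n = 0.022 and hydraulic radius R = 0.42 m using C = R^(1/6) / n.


The Chezy coefficient relates to Manning's n through C = R^(1/6) / n.
R^(1/6) = 0.42^(1/6) = 0.865383.
C = 0.865383 / 0.022 = 39.34 m^(1/2)/s.

39.34


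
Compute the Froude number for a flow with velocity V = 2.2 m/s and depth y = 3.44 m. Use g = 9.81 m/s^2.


The Froude number is defined as Fr = V / sqrt(g*y).
g*y = 9.81 * 3.44 = 33.7464.
sqrt(g*y) = sqrt(33.7464) = 5.8092.
Fr = 2.2 / 5.8092 = 0.3787.

0.3787


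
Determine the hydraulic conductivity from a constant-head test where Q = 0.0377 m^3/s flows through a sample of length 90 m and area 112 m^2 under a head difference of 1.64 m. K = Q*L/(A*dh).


From K = Q*L / (A*dh):
Numerator: Q*L = 0.0377 * 90 = 3.393.
Denominator: A*dh = 112 * 1.64 = 183.68.
K = 3.393 / 183.68 = 0.018472 m/s.

0.018472


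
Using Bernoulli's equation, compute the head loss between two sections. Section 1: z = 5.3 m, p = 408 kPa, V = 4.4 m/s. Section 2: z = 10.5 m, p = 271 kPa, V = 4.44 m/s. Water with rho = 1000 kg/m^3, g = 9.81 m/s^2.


Total head at each section: H = z + p/(rho*g) + V^2/(2g).
H1 = 5.3 + 408*1000/(1000*9.81) + 4.4^2/(2*9.81)
   = 5.3 + 41.59 + 0.9867
   = 47.877 m.
H2 = 10.5 + 271*1000/(1000*9.81) + 4.44^2/(2*9.81)
   = 10.5 + 27.625 + 1.0048
   = 39.13 m.
h_L = H1 - H2 = 47.877 - 39.13 = 8.747 m.

8.747


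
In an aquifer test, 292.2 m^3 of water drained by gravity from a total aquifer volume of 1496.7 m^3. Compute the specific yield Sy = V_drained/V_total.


Specific yield Sy = Volume drained / Total volume.
Sy = 292.2 / 1496.7
   = 0.1952.

0.1952


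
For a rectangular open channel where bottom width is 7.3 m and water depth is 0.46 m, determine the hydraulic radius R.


For a rectangular section:
Flow area A = b * y = 7.3 * 0.46 = 3.36 m^2.
Wetted perimeter P = b + 2y = 7.3 + 2*0.46 = 8.22 m.
Hydraulic radius R = A/P = 3.36 / 8.22 = 0.4085 m.

0.4085


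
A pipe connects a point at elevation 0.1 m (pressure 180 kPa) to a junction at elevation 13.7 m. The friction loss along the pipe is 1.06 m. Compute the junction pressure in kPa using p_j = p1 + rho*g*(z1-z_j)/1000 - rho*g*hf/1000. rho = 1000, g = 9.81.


Junction pressure: p_j = p1 + rho*g*(z1 - z_j)/1000 - rho*g*hf/1000.
Elevation term = 1000*9.81*(0.1 - 13.7)/1000 = -133.416 kPa.
Friction term = 1000*9.81*1.06/1000 = 10.399 kPa.
p_j = 180 + -133.416 - 10.399 = 36.19 kPa.

36.19


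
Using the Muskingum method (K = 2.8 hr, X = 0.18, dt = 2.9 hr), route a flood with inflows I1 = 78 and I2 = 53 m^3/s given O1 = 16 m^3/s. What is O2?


Muskingum coefficients:
denom = 2*K*(1-X) + dt = 2*2.8*(1-0.18) + 2.9 = 7.492.
C0 = (dt - 2*K*X)/denom = (2.9 - 2*2.8*0.18)/7.492 = 0.2525.
C1 = (dt + 2*K*X)/denom = (2.9 + 2*2.8*0.18)/7.492 = 0.5216.
C2 = (2*K*(1-X) - dt)/denom = 0.2258.
O2 = C0*I2 + C1*I1 + C2*O1
   = 0.2525*53 + 0.5216*78 + 0.2258*16
   = 57.68 m^3/s.

57.68


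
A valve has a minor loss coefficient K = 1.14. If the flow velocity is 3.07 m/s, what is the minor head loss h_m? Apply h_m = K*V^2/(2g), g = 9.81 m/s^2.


Minor loss formula: h_m = K * V^2/(2g).
V^2 = 3.07^2 = 9.4249.
V^2/(2g) = 9.4249 / 19.62 = 0.4804 m.
h_m = 1.14 * 0.4804 = 0.5476 m.

0.5476


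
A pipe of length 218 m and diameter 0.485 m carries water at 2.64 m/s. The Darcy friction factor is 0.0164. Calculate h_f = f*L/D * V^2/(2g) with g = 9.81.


Darcy-Weisbach equation: h_f = f * (L/D) * V^2/(2g).
f * L/D = 0.0164 * 218/0.485 = 7.3715.
V^2/(2g) = 2.64^2 / (2*9.81) = 6.9696 / 19.62 = 0.3552 m.
h_f = 7.3715 * 0.3552 = 2.619 m.

2.619


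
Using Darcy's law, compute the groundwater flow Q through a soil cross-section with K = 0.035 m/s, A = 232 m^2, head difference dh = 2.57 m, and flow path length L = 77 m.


Darcy's law: Q = K * A * i, where i = dh/L.
Hydraulic gradient i = 2.57 / 77 = 0.033377.
Q = 0.035 * 232 * 0.033377
  = 0.271 m^3/s.

0.271


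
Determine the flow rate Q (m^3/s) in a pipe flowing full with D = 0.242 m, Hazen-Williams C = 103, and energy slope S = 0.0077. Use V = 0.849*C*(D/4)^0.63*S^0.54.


For a full circular pipe, R = D/4 = 0.242/4 = 0.0605 m.
V = 0.849 * 103 * 0.0605^0.63 * 0.0077^0.54
  = 0.849 * 103 * 0.170807 * 0.072228
  = 1.0788 m/s.
Pipe area A = pi*D^2/4 = pi*0.242^2/4 = 0.046 m^2.
Q = A * V = 0.046 * 1.0788 = 0.0496 m^3/s.

0.0496


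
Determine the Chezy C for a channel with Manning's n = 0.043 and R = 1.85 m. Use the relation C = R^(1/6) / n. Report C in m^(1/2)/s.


The Chezy coefficient relates to Manning's n through C = R^(1/6) / n.
R^(1/6) = 1.85^(1/6) = 1.107972.
C = 1.107972 / 0.043 = 25.77 m^(1/2)/s.

25.77


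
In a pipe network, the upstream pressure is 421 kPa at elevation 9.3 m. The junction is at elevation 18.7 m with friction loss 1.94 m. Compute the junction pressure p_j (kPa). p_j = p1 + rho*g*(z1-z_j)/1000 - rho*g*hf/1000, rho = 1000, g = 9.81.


Junction pressure: p_j = p1 + rho*g*(z1 - z_j)/1000 - rho*g*hf/1000.
Elevation term = 1000*9.81*(9.3 - 18.7)/1000 = -92.214 kPa.
Friction term = 1000*9.81*1.94/1000 = 19.031 kPa.
p_j = 421 + -92.214 - 19.031 = 309.75 kPa.

309.75


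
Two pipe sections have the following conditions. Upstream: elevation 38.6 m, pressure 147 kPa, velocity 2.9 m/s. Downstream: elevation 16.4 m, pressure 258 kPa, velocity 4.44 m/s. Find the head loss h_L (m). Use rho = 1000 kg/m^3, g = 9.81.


Total head at each section: H = z + p/(rho*g) + V^2/(2g).
H1 = 38.6 + 147*1000/(1000*9.81) + 2.9^2/(2*9.81)
   = 38.6 + 14.985 + 0.4286
   = 54.013 m.
H2 = 16.4 + 258*1000/(1000*9.81) + 4.44^2/(2*9.81)
   = 16.4 + 26.3 + 1.0048
   = 43.704 m.
h_L = H1 - H2 = 54.013 - 43.704 = 10.309 m.

10.309


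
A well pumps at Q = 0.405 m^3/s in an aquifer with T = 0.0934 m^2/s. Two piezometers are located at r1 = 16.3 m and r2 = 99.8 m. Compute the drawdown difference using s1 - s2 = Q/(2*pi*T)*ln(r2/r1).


Thiem equation: s1 - s2 = Q/(2*pi*T) * ln(r2/r1).
ln(r2/r1) = ln(99.8/16.3) = 1.812.
Q/(2*pi*T) = 0.405 / (2*pi*0.0934) = 0.405 / 0.5868 = 0.6901.
s1 - s2 = 0.6901 * 1.812 = 1.2505 m.

1.2505


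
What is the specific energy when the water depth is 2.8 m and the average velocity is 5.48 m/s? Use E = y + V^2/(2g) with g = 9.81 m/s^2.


Specific energy E = y + V^2/(2g).
Velocity head = V^2/(2g) = 5.48^2 / (2*9.81) = 30.0304 / 19.62 = 1.5306 m.
E = 2.8 + 1.5306 = 4.3306 m.

4.3306


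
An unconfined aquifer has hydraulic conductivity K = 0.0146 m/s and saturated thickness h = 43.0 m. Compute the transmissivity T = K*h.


Transmissivity is defined as T = K * h.
T = 0.0146 * 43.0
  = 0.6278 m^2/s.

0.6278


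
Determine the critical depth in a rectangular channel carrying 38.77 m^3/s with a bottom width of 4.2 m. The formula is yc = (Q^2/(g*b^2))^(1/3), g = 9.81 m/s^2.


Using yc = (Q^2 / (g * b^2))^(1/3):
Q^2 = 38.77^2 = 1503.11.
g * b^2 = 9.81 * 4.2^2 = 9.81 * 17.64 = 173.05.
Q^2 / (g*b^2) = 1503.11 / 173.05 = 8.686.
yc = 8.686^(1/3) = 2.0556 m.

2.0556


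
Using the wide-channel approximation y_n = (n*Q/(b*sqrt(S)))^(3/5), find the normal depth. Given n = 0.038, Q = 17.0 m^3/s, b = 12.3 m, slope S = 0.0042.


We use the wide-channel approximation y_n = (n*Q/(b*sqrt(S)))^(3/5).
sqrt(S) = sqrt(0.0042) = 0.064807.
Numerator: n*Q = 0.038 * 17.0 = 0.646.
Denominator: b*sqrt(S) = 12.3 * 0.064807 = 0.797126.
arg = 0.8104.
y_n = 0.8104^(3/5) = 0.8815 m.

0.8815


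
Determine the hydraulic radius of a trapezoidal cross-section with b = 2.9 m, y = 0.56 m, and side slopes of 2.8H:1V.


For a trapezoidal section with side slope z:
A = (b + z*y)*y = (2.9 + 2.8*0.56)*0.56 = 2.502 m^2.
P = b + 2*y*sqrt(1 + z^2) = 2.9 + 2*0.56*sqrt(1 + 2.8^2) = 6.23 m.
R = A/P = 2.502 / 6.23 = 0.4016 m.

0.4016


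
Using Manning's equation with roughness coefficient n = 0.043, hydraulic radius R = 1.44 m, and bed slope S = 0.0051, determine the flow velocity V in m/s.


Manning's equation gives V = (1/n) * R^(2/3) * S^(1/2).
First, compute R^(2/3) = 1.44^(2/3) = 1.2752.
Next, S^(1/2) = 0.0051^(1/2) = 0.071414.
Then 1/n = 1/0.043 = 23.26.
V = 23.26 * 1.2752 * 0.071414 = 2.1178 m/s.

2.1178


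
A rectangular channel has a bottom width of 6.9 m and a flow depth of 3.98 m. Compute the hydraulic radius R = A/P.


For a rectangular section:
Flow area A = b * y = 6.9 * 3.98 = 27.46 m^2.
Wetted perimeter P = b + 2y = 6.9 + 2*3.98 = 14.86 m.
Hydraulic radius R = A/P = 27.46 / 14.86 = 1.848 m.

1.848


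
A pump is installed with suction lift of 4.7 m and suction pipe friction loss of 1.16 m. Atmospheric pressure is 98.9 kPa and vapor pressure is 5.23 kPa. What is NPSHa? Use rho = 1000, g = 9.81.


NPSHa = p_atm/(rho*g) - z_s - hf_s - p_vap/(rho*g).
p_atm/(rho*g) = 98.9*1000 / (1000*9.81) = 10.082 m.
p_vap/(rho*g) = 5.23*1000 / (1000*9.81) = 0.533 m.
NPSHa = 10.082 - 4.7 - 1.16 - 0.533
      = 3.69 m.

3.69


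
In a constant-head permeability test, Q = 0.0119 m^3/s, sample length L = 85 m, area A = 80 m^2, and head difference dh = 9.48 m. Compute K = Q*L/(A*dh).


From K = Q*L / (A*dh):
Numerator: Q*L = 0.0119 * 85 = 1.0115.
Denominator: A*dh = 80 * 9.48 = 758.4.
K = 1.0115 / 758.4 = 0.001334 m/s.

0.001334


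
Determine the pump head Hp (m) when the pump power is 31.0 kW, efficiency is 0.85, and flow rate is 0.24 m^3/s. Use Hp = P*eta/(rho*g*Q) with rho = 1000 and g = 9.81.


Pump head formula: Hp = P * eta / (rho * g * Q).
Numerator: P * eta = 31.0 * 1000 * 0.85 = 26350.0 W.
Denominator: rho * g * Q = 1000 * 9.81 * 0.24 = 2354.4.
Hp = 26350.0 / 2354.4 = 11.19 m.

11.19


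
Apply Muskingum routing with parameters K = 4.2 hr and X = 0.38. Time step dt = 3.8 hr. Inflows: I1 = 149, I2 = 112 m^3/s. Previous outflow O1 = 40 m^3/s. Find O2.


Muskingum coefficients:
denom = 2*K*(1-X) + dt = 2*4.2*(1-0.38) + 3.8 = 9.008.
C0 = (dt - 2*K*X)/denom = (3.8 - 2*4.2*0.38)/9.008 = 0.0675.
C1 = (dt + 2*K*X)/denom = (3.8 + 2*4.2*0.38)/9.008 = 0.7762.
C2 = (2*K*(1-X) - dt)/denom = 0.1563.
O2 = C0*I2 + C1*I1 + C2*O1
   = 0.0675*112 + 0.7762*149 + 0.1563*40
   = 129.47 m^3/s.

129.47


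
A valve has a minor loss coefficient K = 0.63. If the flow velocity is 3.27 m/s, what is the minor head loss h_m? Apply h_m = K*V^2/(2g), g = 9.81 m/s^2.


Minor loss formula: h_m = K * V^2/(2g).
V^2 = 3.27^2 = 10.6929.
V^2/(2g) = 10.6929 / 19.62 = 0.545 m.
h_m = 0.63 * 0.545 = 0.3433 m.

0.3433


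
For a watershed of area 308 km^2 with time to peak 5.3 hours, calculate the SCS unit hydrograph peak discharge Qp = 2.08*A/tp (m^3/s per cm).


SCS formula: Qp = 2.08 * A / tp.
Qp = 2.08 * 308 / 5.3
   = 640.64 / 5.3
   = 120.88 m^3/s per cm.

120.88


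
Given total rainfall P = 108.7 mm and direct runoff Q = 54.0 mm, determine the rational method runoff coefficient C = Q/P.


The runoff coefficient C = runoff depth / rainfall depth.
C = 54.0 / 108.7
  = 0.4968.

0.4968


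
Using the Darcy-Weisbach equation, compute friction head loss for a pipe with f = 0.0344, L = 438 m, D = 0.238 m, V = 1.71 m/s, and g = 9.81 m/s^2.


Darcy-Weisbach equation: h_f = f * (L/D) * V^2/(2g).
f * L/D = 0.0344 * 438/0.238 = 63.3076.
V^2/(2g) = 1.71^2 / (2*9.81) = 2.9241 / 19.62 = 0.149 m.
h_f = 63.3076 * 0.149 = 9.435 m.

9.435
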